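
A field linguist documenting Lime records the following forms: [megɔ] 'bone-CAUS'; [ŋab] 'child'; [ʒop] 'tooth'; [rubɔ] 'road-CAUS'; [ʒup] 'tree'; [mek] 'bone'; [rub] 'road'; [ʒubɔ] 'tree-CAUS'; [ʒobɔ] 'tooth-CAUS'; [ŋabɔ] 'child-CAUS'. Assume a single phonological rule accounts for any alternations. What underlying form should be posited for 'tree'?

In [ʒup] and [ʒubɔ] the final segment of 'tree' alternates: [p] ~ [b].
But 'road' keeps [b] in both environments ([rub], [rubɔ]), so there is no rule changing /b/ to [p] in isolation.
Therefore /p/ is basic and [b] is derived by intervocalic voicing (voiceless stops become voiced between vowels).

/ʒup/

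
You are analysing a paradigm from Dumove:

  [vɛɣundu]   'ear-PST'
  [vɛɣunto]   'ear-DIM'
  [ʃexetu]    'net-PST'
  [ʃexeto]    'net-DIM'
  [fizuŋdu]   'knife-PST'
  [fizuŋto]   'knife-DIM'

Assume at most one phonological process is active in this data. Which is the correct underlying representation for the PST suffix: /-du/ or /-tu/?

The PST suffix surfaces as [-du] and [-tu], depending on the final segment of the stem.
The DIM suffix, which begins with [t], is invariant after every stem; so [t] is not altered by any rule here.
So the underlying form is /-du/, and voiced stops become voiceless after a vowel.

/-du/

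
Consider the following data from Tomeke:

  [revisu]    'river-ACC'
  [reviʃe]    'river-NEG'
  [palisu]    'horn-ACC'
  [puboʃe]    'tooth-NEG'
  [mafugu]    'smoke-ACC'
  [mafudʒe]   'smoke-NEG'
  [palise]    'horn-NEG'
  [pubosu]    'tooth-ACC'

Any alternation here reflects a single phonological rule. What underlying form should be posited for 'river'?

The stem for 'river' ends in [ʃ] in [reviʃe] but [s] in [revisu].
The stem 'horn' ([palise], [palisu]) shows [s] unchanged in both environments, so [s] cannot be basic with [ʃ] derived before the NEG suffix.
So /ʃ/ is underlying, and a rule of depalatalization — palato-alveolar /dʒ/ and /ʃ/ become [g] and [s] when no front vowel follows — gives [s].
So 'river' = /reviʃ/.

/reviʃ/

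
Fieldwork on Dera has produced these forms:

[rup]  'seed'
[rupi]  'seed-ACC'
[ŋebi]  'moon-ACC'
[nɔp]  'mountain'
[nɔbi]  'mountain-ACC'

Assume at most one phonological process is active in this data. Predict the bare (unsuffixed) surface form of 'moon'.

The stem for 'mountain' ends in [p] in [nɔp] but [b] in [nɔbi].
Compare 'seed', with invariant [p] in [rup] and [rupi]: an analysis with underlying /p/ and a rule producing [b] before the ACC suffix would wrongly predict alternation here too.
The underlying segment must be /b/; voiced obstruents become voiceless word-finally, yielding [p] there.
The one attested form of 'moon', [ŋebi], shows underlying /ŋeb/. Applying the same rule word-finally gives [ŋep].

[ŋep]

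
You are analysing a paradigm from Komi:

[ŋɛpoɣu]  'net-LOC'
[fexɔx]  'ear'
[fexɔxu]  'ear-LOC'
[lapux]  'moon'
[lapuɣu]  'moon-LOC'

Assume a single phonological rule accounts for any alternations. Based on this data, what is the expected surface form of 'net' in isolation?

[ŋɛpox]

The stem for 'moon' ends in [x] in [lapux] but [ɣ] in [lapuɣu].
The stem 'ear' ([fexɔx], [fexɔxu]) shows [x] unchanged in both environments, so [x] cannot be basic with [ɣ] derived before the LOC suffix.
The underlying segment must be /ɣ/; voiced obstruents become voiceless word-finally, yielding [x] there.
The one attested form of 'net', [ŋɛpoɣu], shows underlying /ŋɛpoɣ/. Applying the same rule word-finally gives [ŋɛpox].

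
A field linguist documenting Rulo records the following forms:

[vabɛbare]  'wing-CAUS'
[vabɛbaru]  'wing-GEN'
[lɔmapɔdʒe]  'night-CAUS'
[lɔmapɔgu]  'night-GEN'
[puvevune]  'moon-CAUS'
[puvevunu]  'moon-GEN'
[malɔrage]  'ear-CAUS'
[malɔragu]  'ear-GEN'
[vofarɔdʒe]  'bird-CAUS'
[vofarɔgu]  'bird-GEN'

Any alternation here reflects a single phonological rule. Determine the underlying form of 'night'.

/lɔmapɔdʒ/

In [lɔmapɔdʒe] and [lɔmapɔgu] the final segment of 'night' alternates: [dʒ] ~ [g].
But 'ear' keeps [g] in both environments ([malɔrage], [malɔragu]), so there is no rule changing /g/ to [dʒ] before the CAUS suffix.
Therefore /dʒ/ is basic and [g] is derived by depalatalization (palato-alveolar /dʒ/ becomes [g] when no front vowel follows).
The underlying form of 'night' is therefore /lɔmapɔdʒ/.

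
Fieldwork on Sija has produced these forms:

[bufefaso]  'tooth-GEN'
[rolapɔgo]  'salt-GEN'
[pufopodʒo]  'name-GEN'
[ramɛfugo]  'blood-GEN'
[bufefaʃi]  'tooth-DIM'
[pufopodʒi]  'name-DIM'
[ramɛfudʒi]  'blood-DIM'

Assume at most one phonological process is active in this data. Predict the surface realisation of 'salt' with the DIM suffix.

In [ramɛfudʒi] and [ramɛfugo] the final segment of 'blood' alternates: [dʒ] ~ [g].
But 'name' keeps [dʒ] in both environments ([pufopodʒi], [pufopodʒo]), so there is no rule changing /dʒ/ to [g] before the GEN suffix.
The underlying segment must be /g/; /g/ and /s/ become palato-alveolar [dʒ] and [ʃ] before a front vowel, yielding [dʒ] there.
The one attested form of 'salt', [rolapɔgo], shows underlying /rolapɔg/. Applying the same rule before a front vowel gives [rolapɔdʒi].

[rolapɔdʒi]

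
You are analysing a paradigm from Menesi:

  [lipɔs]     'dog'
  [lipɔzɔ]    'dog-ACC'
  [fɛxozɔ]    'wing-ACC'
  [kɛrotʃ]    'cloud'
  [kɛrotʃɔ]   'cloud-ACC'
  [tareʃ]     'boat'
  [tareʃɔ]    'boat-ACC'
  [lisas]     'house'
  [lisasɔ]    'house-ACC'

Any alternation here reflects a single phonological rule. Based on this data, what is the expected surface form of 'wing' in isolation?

[fɛxos]

The stem for 'dog' ends in [s] in [lipɔs] but [z] in [lipɔzɔ].
But 'house' keeps [s] in both environments ([lisas], [lisasɔ]), so there is no rule changing /s/ to [z] before the ACC suffix.
The alternation reflects word-final obstruent devoicing: voiced obstruents become voiceless word-finally. /z/ is underlying.
From [fɛxozɔ] the stem 'wing' is /fɛxoz/; word-finally this yields [fɛxos].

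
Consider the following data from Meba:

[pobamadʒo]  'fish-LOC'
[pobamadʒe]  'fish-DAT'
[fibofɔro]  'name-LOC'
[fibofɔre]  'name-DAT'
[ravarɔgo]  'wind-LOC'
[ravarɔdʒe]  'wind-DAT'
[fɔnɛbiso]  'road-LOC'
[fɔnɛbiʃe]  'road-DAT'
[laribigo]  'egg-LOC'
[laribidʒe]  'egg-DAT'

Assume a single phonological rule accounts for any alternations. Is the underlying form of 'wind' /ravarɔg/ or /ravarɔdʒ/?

/ravarɔg/

In [ravarɔgo] and [ravarɔdʒe] the final segment of 'wind' alternates: [g] ~ [dʒ].
The stem 'fish' ([pobamadʒo], [pobamadʒe]) shows [dʒ] unchanged in both environments, so [dʒ] cannot be basic with [g] derived before the LOC suffix.
The underlying segment must be /g/; /g/ and /s/ become palato-alveolar [dʒ] and [ʃ] before a front vowel, yielding [dʒ] there.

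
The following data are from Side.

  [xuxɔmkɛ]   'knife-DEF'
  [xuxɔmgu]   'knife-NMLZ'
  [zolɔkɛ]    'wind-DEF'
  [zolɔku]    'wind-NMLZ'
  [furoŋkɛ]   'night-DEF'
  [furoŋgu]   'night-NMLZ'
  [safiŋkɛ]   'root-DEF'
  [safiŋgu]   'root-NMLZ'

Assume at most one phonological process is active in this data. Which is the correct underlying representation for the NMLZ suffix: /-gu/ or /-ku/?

/-gu/

The NMLZ suffix surfaces as [-gu] and [-ku], depending on the final segment of the stem.
By contrast the DEF suffix keeps its initial [k] throughout — that segment must be underlying.
The NMLZ suffix is therefore /-gu/ underlyingly, with post-vocalic devoicing: voiced stops become voiceless after a vowel.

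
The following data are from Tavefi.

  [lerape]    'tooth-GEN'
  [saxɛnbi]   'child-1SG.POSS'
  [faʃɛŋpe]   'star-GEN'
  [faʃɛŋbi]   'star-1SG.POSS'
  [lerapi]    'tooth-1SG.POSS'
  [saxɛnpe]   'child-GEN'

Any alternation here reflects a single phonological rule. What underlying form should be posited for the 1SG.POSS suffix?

The 1SG.POSS morpheme has two allomorphs, [-bi] and [-pi].
By contrast the GEN suffix keeps its initial [p] throughout — that segment must be underlying.
The 1SG.POSS suffix is therefore /-bi/ underlyingly, with post-vocalic devoicing: voiced stops become voiceless after a vowel.

/-bi/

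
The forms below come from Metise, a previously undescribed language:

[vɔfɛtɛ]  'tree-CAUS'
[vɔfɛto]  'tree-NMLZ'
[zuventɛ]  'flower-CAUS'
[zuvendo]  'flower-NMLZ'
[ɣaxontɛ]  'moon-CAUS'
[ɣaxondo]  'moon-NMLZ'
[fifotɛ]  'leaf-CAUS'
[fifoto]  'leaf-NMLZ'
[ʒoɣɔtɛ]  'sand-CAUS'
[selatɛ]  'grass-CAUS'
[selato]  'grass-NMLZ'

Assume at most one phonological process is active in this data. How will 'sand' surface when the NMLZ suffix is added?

The NMLZ suffix surfaces as [-do] and [-to], depending on the final segment of the stem.
The CAUS suffix, which begins with [t], is invariant after every stem; so [t] is not altered by any rule here.
So the underlying form is /-do/, and voiced stops become voiceless after a vowel.
After 'sand', which ends in a vowel, the suffix surfaces as [-to], giving [ʒoɣɔto].

[ʒoɣɔto]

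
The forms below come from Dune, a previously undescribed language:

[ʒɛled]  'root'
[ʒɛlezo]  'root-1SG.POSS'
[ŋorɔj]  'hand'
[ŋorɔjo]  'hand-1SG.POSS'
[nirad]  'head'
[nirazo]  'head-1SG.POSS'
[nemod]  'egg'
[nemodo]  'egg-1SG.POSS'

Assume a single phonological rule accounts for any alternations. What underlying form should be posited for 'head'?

/niraz/

In [nirad] and [nirazo] the final segment of 'head' alternates: [d] ~ [z].
But 'egg' keeps [d] in both environments ([nemod], [nemodo]), so there is no rule changing /d/ to [z] before the 1SG.POSS suffix.
So /z/ is underlying, and a rule of word-final hardening — voiced fricatives become stops word-finally — gives [d].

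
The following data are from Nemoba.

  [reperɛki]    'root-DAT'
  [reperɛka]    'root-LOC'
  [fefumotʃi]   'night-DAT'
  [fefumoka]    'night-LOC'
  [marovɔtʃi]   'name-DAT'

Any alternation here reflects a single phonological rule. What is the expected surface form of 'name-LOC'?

'night' shows [tʃ] ~ [k] at the end of the stem ([fefumotʃi] vs [fefumoka]).
But 'root' keeps [k] in both environments ([reperɛki], [reperɛka]), so there is no rule changing /k/ to [tʃ] before the DAT suffix.
The alternation reflects depalatalization: palato-alveolar /tʃ/ becomes [k] when no front vowel follows. /tʃ/ is underlying.
The one attested form of 'name', [marovɔtʃi], shows underlying /marovɔtʃ/. Applying the same rule when no front vowel follows gives [marovɔka].

[marovɔka]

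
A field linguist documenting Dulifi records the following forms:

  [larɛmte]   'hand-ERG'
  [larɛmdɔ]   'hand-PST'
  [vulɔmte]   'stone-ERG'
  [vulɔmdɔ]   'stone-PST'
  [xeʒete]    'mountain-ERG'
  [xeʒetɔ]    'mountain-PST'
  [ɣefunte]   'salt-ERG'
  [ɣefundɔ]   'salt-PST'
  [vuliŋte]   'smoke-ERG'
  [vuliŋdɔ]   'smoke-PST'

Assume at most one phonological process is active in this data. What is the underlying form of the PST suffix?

/-dɔ/

The PST suffix surfaces as [-dɔ] and [-tɔ], depending on the final segment of the stem.
The ERG suffix, which begins with [t], is invariant after every stem; so [t] is not altered by any rule here.
The PST suffix is therefore /-dɔ/ underlyingly, with post-vocalic devoicing: voiced stops become voiceless after a vowel.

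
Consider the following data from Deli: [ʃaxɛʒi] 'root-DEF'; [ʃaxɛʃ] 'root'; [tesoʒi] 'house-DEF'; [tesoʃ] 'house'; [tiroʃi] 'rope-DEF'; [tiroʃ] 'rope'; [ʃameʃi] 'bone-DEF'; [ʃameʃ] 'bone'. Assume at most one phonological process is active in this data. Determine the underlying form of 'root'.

/ʃaxɛʒ/

The stem for 'root' ends in [ʒ] in [ʃaxɛʒi] but [ʃ] in [ʃaxɛʃ].
But 'bone' keeps [ʃ] in both environments ([ʃameʃi], [ʃameʃ]), so there is no rule changing /ʃ/ to [ʒ] before the DEF suffix.
The underlying segment must be /ʒ/; voiced obstruents become voiceless word-finally, yielding [ʃ] there.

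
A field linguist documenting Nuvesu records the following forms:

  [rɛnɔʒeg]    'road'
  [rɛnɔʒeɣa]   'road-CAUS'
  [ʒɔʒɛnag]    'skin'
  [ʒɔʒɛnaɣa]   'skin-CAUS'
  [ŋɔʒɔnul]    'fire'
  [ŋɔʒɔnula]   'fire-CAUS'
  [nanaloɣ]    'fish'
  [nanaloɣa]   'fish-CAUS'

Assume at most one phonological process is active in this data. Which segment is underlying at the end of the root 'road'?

/g/

The stem for 'road' ends in [g] in [rɛnɔʒeg] but [ɣ] in [rɛnɔʒeɣa].
Compare 'fish', with invariant [ɣ] in [nanaloɣ] and [nanaloɣa]: an analysis with underlying /ɣ/ and a rule producing [g] in isolation would wrongly predict alternation here too.
So /g/ is underlying, and a rule of intervocalic spirantization — voiced stops become fricatives between vowels — gives [ɣ].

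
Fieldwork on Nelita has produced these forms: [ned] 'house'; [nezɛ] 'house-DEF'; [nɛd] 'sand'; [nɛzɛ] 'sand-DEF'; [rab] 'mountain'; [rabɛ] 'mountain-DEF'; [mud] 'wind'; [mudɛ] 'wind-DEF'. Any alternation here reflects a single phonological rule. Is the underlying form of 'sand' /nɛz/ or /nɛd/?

/nɛz/

The stem for 'sand' ends in [d] in [nɛd] but [z] in [nɛzɛ].
Compare 'wind', with invariant [d] in [mud] and [mudɛ]: an analysis with underlying /d/ and a rule producing [z] before the DEF suffix would wrongly predict alternation here too.
Therefore /z/ is basic and [d] is derived by word-final hardening (voiced fricatives become stops word-finally).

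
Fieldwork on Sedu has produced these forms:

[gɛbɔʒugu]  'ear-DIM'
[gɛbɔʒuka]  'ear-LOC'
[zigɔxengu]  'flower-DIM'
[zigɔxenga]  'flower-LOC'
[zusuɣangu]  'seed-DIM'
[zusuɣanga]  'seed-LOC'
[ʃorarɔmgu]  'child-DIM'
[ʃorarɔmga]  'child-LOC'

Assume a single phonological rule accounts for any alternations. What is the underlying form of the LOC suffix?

The LOC suffix surfaces as [-ga] and [-ka], depending on the final segment of the stem.
The DIM suffix, which begins with [g], is invariant after every stem; so [g] is not altered by any rule here.
So the underlying form is /-ka/, and voiceless stops become voiced after a nasal.

/-ka/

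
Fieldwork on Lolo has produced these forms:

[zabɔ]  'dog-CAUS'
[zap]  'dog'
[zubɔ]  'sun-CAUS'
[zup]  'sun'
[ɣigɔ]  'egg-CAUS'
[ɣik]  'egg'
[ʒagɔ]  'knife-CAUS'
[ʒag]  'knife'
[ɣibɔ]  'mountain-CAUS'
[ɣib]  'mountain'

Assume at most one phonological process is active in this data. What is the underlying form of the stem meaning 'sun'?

The stem for 'sun' ends in [b] in [zubɔ] but [p] in [zup].
The stem 'mountain' ([ɣibɔ], [ɣib]) shows [b] unchanged in both environments, so [b] cannot be basic with [p] derived in isolation.
Therefore /p/ is basic and [b] is derived by intervocalic voicing (voiceless stops become voiced between vowels).

/zup/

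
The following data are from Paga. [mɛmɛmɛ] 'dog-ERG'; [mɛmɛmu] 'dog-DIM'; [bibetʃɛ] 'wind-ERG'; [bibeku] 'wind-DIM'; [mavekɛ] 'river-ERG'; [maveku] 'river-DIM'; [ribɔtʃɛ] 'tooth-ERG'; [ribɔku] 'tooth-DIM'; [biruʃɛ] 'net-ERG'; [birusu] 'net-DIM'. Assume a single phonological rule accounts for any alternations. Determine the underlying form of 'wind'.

'wind' shows [tʃ] ~ [k] at the end of the stem ([bibetʃɛ] vs [bibeku]).
But 'river' keeps [k] in both environments ([mavekɛ], [maveku]), so there is no rule changing /k/ to [tʃ] before the ERG suffix.
So /tʃ/ is underlying, and a rule of depalatalization — palato-alveolar /tʃ/ and /ʃ/ become [k] and [s] when no front vowel follows — gives [k].
Hence 'wind' is /bibetʃ/ underlyingly.

/bibetʃ/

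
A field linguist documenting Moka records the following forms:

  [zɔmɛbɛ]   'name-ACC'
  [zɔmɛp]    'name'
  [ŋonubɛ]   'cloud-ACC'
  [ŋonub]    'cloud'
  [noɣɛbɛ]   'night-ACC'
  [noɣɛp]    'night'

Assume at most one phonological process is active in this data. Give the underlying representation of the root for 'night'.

/noɣɛp/

The root 'night' surfaces as [noɣɛbɛ] and [noɣɛp], with a stem-final [b] ~ [p] alternation.
If /b/ were underlying and a rule turned it into [p] in isolation, 'cloud' would also alternate; but it has [b] in both [ŋonubɛ] and [ŋonub].
Therefore /p/ is basic and [b] is derived by intervocalic voicing (voiceless stops become voiced between vowels).
So 'night' = /noɣɛp/.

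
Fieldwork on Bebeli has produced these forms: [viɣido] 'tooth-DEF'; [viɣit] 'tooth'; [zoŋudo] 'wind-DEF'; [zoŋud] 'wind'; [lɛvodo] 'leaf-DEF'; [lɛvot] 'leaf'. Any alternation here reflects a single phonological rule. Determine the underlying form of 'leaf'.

/lɛvot/

'leaf' shows [d] ~ [t] at the end of the stem ([lɛvodo] vs [lɛvot]).
The stem 'wind' ([zoŋudo], [zoŋud]) shows [d] unchanged in both environments, so [d] cannot be basic with [t] derived in isolation.
Therefore /t/ is basic and [d] is derived by intervocalic voicing (voiceless stops become voiced between vowels).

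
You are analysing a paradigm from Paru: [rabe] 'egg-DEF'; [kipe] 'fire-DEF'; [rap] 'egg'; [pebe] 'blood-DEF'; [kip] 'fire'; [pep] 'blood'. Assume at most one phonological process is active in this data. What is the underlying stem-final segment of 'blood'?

/b/

In [pep] and [pebe] the final segment of 'blood' alternates: [p] ~ [b].
The stem 'fire' ([kip], [kipe]) shows [p] unchanged in both environments, so [p] cannot be basic with [b] derived before the DEF suffix.
Therefore /b/ is basic and [p] is derived by word-final obstruent devoicing (voiced obstruents become voiceless word-finally).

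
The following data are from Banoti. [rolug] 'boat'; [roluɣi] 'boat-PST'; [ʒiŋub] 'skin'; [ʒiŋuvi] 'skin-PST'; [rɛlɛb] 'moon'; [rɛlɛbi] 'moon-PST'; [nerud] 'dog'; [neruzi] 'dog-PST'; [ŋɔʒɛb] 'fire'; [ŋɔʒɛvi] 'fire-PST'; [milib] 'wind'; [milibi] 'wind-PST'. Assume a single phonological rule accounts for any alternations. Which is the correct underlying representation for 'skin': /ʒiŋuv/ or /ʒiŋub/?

/ʒiŋuv/

The stem for 'skin' ends in [b] in [ʒiŋub] but [v] in [ʒiŋuvi].
Compare 'moon', with invariant [b] in [rɛlɛb] and [rɛlɛbi]: an analysis with underlying /b/ and a rule producing [v] before the PST suffix would wrongly predict alternation here too.
The alternation reflects word-final hardening: voiced fricatives become stops word-finally. /v/ is underlying.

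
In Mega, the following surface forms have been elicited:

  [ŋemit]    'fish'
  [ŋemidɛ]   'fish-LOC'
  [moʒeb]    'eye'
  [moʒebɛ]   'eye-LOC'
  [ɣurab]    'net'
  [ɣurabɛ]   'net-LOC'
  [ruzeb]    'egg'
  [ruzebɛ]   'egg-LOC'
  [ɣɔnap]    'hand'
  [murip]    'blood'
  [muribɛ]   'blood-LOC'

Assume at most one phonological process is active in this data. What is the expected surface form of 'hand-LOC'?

[ɣɔnabɛ]

The root 'blood' surfaces as [murip] and [muribɛ], with a stem-final [p] ~ [b] alternation.
If /b/ were underlying and a rule turned it into [p] in isolation, 'net' would also alternate; but it has [b] in both [ɣurab] and [ɣurabɛ].
So /p/ is underlying, and a rule of intervocalic voicing — voiceless stops become voiced between vowels — gives [b].
The one attested form of 'hand', [ɣɔnap], shows underlying /ɣɔnap/. Applying the same rule between vowels gives [ɣɔnabɛ].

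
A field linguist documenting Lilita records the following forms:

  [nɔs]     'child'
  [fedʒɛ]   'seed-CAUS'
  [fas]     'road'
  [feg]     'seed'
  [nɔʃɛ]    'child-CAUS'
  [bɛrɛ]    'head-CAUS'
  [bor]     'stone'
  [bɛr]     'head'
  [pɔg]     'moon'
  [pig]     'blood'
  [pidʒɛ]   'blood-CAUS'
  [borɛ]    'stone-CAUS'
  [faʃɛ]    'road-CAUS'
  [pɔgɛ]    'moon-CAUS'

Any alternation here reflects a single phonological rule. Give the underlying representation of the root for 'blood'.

/pidʒ/

In [pidʒɛ] and [pig] the final segment of 'blood' alternates: [dʒ] ~ [g].
But 'moon' keeps [g] in both environments ([pɔgɛ], [pɔg]), so there is no rule changing /g/ to [dʒ] before the CAUS suffix.
The alternation reflects depalatalization: palato-alveolar /dʒ/ and /ʃ/ become [g] and [s] when no front vowel follows. /dʒ/ is underlying.
So 'blood' = /pidʒ/.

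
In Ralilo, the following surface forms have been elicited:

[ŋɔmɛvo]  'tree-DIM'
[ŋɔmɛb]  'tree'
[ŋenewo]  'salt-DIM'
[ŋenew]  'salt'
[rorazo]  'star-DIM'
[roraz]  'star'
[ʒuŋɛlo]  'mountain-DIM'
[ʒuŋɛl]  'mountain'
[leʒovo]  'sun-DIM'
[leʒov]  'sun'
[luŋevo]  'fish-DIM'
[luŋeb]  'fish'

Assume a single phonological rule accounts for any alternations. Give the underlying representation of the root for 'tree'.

The stem for 'tree' ends in [v] in [ŋɔmɛvo] but [b] in [ŋɔmɛb].
Compare 'sun', with invariant [v] in [leʒovo] and [leʒov]: an analysis with underlying /v/ and a rule producing [b] in isolation would wrongly predict alternation here too.
The alternation reflects intervocalic spirantization: voiced stops become fricatives between vowels. /b/ is underlying.

/ŋɔmɛb/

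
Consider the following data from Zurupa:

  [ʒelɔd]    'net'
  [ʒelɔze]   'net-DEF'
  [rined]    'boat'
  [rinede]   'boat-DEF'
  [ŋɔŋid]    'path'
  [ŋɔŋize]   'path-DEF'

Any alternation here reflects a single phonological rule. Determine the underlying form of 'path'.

'path' shows [d] ~ [z] at the end of the stem ([ŋɔŋid] vs [ŋɔŋize]).
The stem 'boat' ([rined], [rinede]) shows [d] unchanged in both environments, so [d] cannot be basic with [z] derived before the DEF suffix.
Therefore /z/ is basic and [d] is derived by word-final hardening (voiced fricatives become stops word-finally).

/ŋɔŋiz/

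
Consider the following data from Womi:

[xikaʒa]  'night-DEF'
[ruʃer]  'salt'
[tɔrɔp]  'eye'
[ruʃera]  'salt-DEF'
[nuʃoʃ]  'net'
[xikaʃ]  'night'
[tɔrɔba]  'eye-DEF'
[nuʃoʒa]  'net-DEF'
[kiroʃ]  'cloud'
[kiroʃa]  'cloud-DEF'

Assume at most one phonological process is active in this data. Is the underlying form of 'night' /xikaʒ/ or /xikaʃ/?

'night' shows [ʃ] ~ [ʒ] at the end of the stem ([xikaʃ] vs [xikaʒa]).
If /ʃ/ were underlying and a rule turned it into [ʒ] before the DEF suffix, 'cloud' would also alternate; but it has [ʃ] in both [kiroʃ] and [kiroʃa].
The underlying segment must be /ʒ/; voiced obstruents become voiceless word-finally, yielding [ʃ] there.

/xikaʒ/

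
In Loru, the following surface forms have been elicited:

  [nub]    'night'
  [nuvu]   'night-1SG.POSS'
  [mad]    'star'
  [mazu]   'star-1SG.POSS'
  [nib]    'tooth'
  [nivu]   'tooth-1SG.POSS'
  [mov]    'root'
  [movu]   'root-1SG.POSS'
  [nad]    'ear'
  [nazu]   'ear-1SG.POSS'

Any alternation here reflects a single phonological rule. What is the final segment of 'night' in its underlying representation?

In [nub] and [nuvu] the final segment of 'night' alternates: [b] ~ [v].
If /v/ were underlying and a rule turned it into [b] in isolation, 'root' would also alternate; but it has [v] in both [mov] and [movu].
Therefore /b/ is basic and [v] is derived by intervocalic spirantization (voiced stops become fricatives between vowels).

/b/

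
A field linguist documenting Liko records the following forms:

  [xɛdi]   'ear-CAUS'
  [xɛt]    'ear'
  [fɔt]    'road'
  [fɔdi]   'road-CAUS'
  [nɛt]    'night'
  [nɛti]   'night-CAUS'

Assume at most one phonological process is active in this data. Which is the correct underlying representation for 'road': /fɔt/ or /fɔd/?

/fɔd/

The root 'road' surfaces as [fɔdi] and [fɔt], with a stem-final [d] ~ [t] alternation.
If /t/ were underlying and a rule turned it into [d] before the CAUS suffix, 'night' would also alternate; but it has [t] in both [nɛti] and [nɛt].
So /d/ is underlying, and a rule of word-final obstruent devoicing — voiced obstruents become voiceless word-finally — gives [t].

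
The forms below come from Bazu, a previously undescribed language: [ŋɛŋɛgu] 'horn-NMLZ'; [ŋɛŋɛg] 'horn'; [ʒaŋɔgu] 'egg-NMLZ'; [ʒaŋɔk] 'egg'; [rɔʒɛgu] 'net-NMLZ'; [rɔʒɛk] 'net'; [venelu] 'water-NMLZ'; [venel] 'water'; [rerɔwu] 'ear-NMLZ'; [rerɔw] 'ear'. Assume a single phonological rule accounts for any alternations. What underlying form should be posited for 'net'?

In [rɔʒɛgu] and [rɔʒɛk] the final segment of 'net' alternates: [g] ~ [k].
The stem 'horn' ([ŋɛŋɛgu], [ŋɛŋɛg]) shows [g] unchanged in both environments, so [g] cannot be basic with [k] derived in isolation.
Therefore /k/ is basic and [g] is derived by intervocalic voicing (voiceless stops become voiced between vowels).

/rɔʒɛk/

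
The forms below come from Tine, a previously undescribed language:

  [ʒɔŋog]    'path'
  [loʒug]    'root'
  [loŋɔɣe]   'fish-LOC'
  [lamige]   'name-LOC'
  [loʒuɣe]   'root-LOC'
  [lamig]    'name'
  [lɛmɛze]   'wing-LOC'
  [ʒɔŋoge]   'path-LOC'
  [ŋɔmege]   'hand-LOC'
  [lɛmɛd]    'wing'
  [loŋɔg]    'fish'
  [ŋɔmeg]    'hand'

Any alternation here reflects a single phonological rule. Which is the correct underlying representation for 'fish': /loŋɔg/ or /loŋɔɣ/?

/loŋɔɣ/

'fish' shows [ɣ] ~ [g] at the end of the stem ([loŋɔɣe] vs [loŋɔg]).
The stem 'hand' ([ŋɔmege], [ŋɔmeg]) shows [g] unchanged in both environments, so [g] cannot be basic with [ɣ] derived before the LOC suffix.
The underlying segment must be /ɣ/; voiced fricatives become stops word-finally, yielding [g] there.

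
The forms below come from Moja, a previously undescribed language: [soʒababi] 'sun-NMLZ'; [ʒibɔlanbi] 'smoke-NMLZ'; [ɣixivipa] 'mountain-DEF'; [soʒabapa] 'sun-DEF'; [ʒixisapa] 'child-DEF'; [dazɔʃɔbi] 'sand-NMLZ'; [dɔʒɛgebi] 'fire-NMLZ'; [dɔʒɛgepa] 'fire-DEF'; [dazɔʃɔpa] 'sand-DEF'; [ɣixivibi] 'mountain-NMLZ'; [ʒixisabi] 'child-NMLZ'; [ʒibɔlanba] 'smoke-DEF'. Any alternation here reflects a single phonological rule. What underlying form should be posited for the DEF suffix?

/-pa/

The DEF morpheme has two allomorphs, [-ba] and [-pa].
By contrast the NMLZ suffix keeps its initial [b] throughout — that segment must be underlying.
The DEF suffix is therefore /-pa/ underlyingly, with post-nasal voicing: voiceless stops become voiced after a nasal.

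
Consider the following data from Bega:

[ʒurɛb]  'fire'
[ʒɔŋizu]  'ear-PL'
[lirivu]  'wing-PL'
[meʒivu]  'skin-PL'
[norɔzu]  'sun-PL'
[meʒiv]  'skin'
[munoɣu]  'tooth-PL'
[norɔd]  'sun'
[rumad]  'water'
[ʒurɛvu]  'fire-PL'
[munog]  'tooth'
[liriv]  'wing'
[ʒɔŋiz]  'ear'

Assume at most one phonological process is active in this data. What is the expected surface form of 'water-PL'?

[rumazu]

'sun' shows [d] ~ [z] at the end of the stem ([norɔd] vs [norɔzu]).
Compare 'ear', with invariant [z] in [ʒɔŋiz] and [ʒɔŋizu]: an analysis with underlying /z/ and a rule producing [d] in isolation would wrongly predict alternation here too.
Therefore /d/ is basic and [z] is derived by intervocalic spirantization (voiced stops become fricatives between vowels).
The one attested form of 'water', [rumad], shows underlying /rumad/. Applying the same rule between vowels gives [rumazu].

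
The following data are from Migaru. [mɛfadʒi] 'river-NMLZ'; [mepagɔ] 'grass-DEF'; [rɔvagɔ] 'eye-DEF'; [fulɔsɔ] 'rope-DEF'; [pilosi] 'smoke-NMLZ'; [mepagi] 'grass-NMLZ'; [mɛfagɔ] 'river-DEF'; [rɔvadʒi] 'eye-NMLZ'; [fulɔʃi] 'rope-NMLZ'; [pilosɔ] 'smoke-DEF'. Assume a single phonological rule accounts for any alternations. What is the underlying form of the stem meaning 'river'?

The stem for 'river' ends in [g] in [mɛfagɔ] but [dʒ] in [mɛfadʒi].
If /g/ were underlying and a rule turned it into [dʒ] before the NMLZ suffix, 'grass' would also alternate; but it has [g] in both [mepagɔ] and [mepagi].
The alternation reflects depalatalization: palato-alveolar /dʒ/ and /ʃ/ become [g] and [s] when no front vowel follows. /dʒ/ is underlying.
Hence 'river' is /mɛfadʒ/ underlyingly.

/mɛfadʒ/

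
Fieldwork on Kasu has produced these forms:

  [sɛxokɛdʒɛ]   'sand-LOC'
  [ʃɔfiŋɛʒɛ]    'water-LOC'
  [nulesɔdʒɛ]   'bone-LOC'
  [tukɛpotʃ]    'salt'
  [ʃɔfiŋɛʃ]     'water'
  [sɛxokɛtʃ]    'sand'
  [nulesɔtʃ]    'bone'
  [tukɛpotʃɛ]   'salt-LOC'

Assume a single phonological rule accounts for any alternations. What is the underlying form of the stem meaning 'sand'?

In [sɛxokɛdʒɛ] and [sɛxokɛtʃ] the final segment of 'sand' alternates: [dʒ] ~ [tʃ].
Compare 'salt', with invariant [tʃ] in [tukɛpotʃɛ] and [tukɛpotʃ]: an analysis with underlying /tʃ/ and a rule producing [dʒ] before the LOC suffix would wrongly predict alternation here too.
The alternation reflects word-final obstruent devoicing: voiced obstruents become voiceless word-finally. /dʒ/ is underlying.

/sɛxokɛdʒ/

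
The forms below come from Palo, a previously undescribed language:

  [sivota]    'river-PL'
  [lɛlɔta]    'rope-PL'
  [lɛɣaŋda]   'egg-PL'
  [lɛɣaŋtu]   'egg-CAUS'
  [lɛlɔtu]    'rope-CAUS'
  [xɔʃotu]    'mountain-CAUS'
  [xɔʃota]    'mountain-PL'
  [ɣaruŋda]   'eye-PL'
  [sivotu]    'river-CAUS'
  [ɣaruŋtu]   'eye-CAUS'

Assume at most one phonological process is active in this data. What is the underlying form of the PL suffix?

The PL suffix surfaces as [-da] and [-ta], depending on the final segment of the stem.
The CAUS suffix, which begins with [t], is invariant after every stem; so [t] is not altered by any rule here.
The PL suffix is therefore /-da/ underlyingly, with post-vocalic devoicing: voiced stops become voiceless after a vowel.

/-da/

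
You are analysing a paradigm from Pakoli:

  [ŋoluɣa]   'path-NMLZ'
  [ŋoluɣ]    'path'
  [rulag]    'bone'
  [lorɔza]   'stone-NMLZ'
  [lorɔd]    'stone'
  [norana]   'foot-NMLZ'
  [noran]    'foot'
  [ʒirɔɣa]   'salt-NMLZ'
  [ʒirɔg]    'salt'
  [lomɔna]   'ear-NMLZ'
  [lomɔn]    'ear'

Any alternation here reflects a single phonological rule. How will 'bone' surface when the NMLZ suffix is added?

'salt' shows [ɣ] ~ [g] at the end of the stem ([ʒirɔɣa] vs [ʒirɔg]).
But 'path' keeps [ɣ] in both environments ([ŋoluɣa], [ŋoluɣ]), so there is no rule changing /ɣ/ to [g] in isolation.
The alternation reflects intervocalic spirantization: voiced stops become fricatives between vowels. /g/ is underlying.
From [rulag] the stem 'bone' is /rulag/; between vowels this yields [rulaɣa].

[rulaɣa]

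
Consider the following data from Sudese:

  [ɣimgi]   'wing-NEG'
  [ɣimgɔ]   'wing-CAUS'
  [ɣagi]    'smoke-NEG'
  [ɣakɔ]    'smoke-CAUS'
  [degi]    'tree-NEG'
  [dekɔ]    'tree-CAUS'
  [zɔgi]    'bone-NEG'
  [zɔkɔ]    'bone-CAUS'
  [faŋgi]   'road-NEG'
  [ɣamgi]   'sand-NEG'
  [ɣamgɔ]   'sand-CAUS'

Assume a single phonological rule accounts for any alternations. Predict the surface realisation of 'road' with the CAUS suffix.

The CAUS suffix surfaces as [-gɔ] and [-kɔ], depending on the final segment of the stem.
By contrast the NEG suffix keeps its initial [g] throughout — that segment must be underlying.
The CAUS suffix is therefore /-kɔ/ underlyingly, with post-nasal voicing: voiceless stops become voiced after a nasal.
After 'road', which ends in a nasal, the suffix surfaces as [-gɔ], giving [faŋgɔ].

[faŋgɔ]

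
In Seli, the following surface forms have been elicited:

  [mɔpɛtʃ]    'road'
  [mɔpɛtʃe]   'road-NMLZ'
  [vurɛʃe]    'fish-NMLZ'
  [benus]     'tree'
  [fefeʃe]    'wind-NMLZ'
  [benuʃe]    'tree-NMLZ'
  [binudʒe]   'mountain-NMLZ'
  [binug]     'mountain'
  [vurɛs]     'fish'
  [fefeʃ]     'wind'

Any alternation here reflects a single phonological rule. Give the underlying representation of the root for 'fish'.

/vurɛs/

The root 'fish' surfaces as [vurɛs] and [vurɛʃe], with a stem-final [s] ~ [ʃ] alternation.
The stem 'wind' ([fefeʃ], [fefeʃe]) shows [ʃ] unchanged in both environments, so [ʃ] cannot be basic with [s] derived in isolation.
So /s/ is underlying, and a rule of palatalization before a front vowel — /g/ and /s/ become palato-alveolar [dʒ] and [ʃ] before a front vowel — gives [ʃ].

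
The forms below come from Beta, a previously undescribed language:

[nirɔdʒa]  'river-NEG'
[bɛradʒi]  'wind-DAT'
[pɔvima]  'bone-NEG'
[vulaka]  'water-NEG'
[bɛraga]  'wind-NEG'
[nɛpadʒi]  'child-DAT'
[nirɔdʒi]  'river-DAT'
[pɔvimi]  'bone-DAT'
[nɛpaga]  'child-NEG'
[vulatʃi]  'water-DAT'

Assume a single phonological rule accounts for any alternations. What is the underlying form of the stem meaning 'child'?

The stem for 'child' ends in [dʒ] in [nɛpadʒi] but [g] in [nɛpaga].
Compare 'river', with invariant [dʒ] in [nirɔdʒi] and [nirɔdʒa]: an analysis with underlying /dʒ/ and a rule producing [g] before the NEG suffix would wrongly predict alternation here too.
The alternation reflects palatalization before a front vowel: /k/ and /g/ become palato-alveolar [tʃ] and [dʒ] before a front vowel. /g/ is underlying.

/nɛpag/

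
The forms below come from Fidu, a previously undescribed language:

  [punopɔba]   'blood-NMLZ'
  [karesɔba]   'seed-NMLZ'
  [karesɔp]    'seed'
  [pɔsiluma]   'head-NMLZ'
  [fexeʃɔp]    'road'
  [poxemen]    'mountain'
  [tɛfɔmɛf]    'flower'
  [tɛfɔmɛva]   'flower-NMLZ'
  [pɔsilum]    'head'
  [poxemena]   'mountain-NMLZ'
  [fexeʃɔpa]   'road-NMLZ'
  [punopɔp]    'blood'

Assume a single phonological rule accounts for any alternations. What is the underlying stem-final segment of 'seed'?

The root 'seed' surfaces as [karesɔba] and [karesɔp], with a stem-final [b] ~ [p] alternation.
If /p/ were underlying and a rule turned it into [b] before the NMLZ suffix, 'road' would also alternate; but it has [p] in both [fexeʃɔpa] and [fexeʃɔp].
The underlying segment must be /b/; voiced obstruents become voiceless word-finally, yielding [p] there.

/b/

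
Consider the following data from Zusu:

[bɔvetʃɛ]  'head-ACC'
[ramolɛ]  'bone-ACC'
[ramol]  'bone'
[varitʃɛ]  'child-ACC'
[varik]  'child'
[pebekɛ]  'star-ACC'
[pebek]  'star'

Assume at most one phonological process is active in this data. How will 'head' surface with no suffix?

[bɔvek]

The root 'child' surfaces as [varitʃɛ] and [varik], with a stem-final [tʃ] ~ [k] alternation.
The stem 'star' ([pebekɛ], [pebek]) shows [k] unchanged in both environments, so [k] cannot be basic with [tʃ] derived before the ACC suffix.
The underlying segment must be /tʃ/; palato-alveolar /tʃ/ becomes [k] when no front vowel follows, yielding [k] there.
From [bɔvetʃɛ] the stem 'head' is /bɔvetʃ/; when no front vowel follows this yields [bɔvek].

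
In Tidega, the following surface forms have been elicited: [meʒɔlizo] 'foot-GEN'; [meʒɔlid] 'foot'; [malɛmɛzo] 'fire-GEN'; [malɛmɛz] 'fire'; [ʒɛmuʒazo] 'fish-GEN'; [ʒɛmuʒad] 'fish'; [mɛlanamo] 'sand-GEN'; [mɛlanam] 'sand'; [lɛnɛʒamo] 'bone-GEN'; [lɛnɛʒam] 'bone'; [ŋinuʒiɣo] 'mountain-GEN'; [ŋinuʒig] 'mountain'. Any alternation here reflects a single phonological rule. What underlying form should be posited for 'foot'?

/meʒɔlid/

The stem for 'foot' ends in [z] in [meʒɔlizo] but [d] in [meʒɔlid].
Compare 'fire', with invariant [z] in [malɛmɛzo] and [malɛmɛz]: an analysis with underlying /z/ and a rule producing [d] in isolation would wrongly predict alternation here too.
So /d/ is underlying, and a rule of intervocalic spirantization — voiced stops become fricatives between vowels — gives [z].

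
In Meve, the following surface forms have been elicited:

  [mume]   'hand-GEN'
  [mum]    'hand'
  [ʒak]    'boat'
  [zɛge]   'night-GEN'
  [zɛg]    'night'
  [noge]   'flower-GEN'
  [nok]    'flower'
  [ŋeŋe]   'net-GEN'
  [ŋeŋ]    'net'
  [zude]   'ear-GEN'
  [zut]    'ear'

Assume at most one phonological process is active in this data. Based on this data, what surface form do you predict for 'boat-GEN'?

'flower' shows [g] ~ [k] at the end of the stem ([noge] vs [nok]).
If /g/ were underlying and a rule turned it into [k] in isolation, 'night' would also alternate; but it has [g] in both [zɛge] and [zɛg].
Therefore /k/ is basic and [g] is derived by intervocalic voicing (voiceless stops become voiced between vowels).
From [ʒak] the stem 'boat' is /ʒak/; between vowels this yields [ʒage].

[ʒage]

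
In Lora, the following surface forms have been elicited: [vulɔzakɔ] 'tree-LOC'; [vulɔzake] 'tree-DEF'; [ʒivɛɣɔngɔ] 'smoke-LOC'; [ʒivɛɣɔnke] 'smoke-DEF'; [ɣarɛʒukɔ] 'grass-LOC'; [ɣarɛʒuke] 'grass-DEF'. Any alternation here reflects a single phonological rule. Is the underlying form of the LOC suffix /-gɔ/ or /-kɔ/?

/-gɔ/

The LOC suffix surfaces as [-gɔ] and [-kɔ], depending on the final segment of the stem.
By contrast the DEF suffix keeps its initial [k] throughout — that segment must be underlying.
The LOC suffix is therefore /-gɔ/ underlyingly, with post-vocalic devoicing: voiced stops become voiceless after a vowel.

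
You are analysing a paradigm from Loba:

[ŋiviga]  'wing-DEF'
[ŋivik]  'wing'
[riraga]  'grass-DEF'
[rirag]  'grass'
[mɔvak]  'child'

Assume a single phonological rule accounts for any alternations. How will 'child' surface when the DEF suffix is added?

[mɔvaga]

'wing' shows [g] ~ [k] at the end of the stem ([ŋiviga] vs [ŋivik]).
If /g/ were underlying and a rule turned it into [k] in isolation, 'grass' would also alternate; but it has [g] in both [riraga] and [rirag].
Therefore /k/ is basic and [g] is derived by intervocalic voicing (voiceless stops become voiced between vowels).
The one attested form of 'child', [mɔvak], shows underlying /mɔvak/. Applying the same rule between vowels gives [mɔvaga].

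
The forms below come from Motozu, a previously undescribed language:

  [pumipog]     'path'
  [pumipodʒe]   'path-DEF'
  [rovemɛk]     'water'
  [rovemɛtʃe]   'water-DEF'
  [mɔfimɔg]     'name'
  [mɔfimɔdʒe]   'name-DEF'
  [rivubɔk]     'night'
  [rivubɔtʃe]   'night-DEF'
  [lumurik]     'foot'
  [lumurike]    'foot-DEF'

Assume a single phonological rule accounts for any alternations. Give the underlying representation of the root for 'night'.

/rivubɔtʃ/

The root 'night' surfaces as [rivubɔk] and [rivubɔtʃe], with a stem-final [k] ~ [tʃ] alternation.
Compare 'foot', with invariant [k] in [lumurik] and [lumurike]: an analysis with underlying /k/ and a rule producing [tʃ] before the DEF suffix would wrongly predict alternation here too.
The underlying segment must be /tʃ/; palato-alveolar /tʃ/ and /dʒ/ become [k] and [g] when no front vowel follows, yielding [k] there.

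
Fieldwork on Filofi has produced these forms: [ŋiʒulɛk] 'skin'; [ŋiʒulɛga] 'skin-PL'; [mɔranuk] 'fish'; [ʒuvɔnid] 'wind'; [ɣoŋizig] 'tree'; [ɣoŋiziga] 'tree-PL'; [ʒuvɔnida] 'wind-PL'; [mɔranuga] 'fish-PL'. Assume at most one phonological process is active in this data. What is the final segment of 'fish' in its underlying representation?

The root 'fish' surfaces as [mɔranuk] and [mɔranuga], with a stem-final [k] ~ [g] alternation.
The stem 'tree' ([ɣoŋizig], [ɣoŋiziga]) shows [g] unchanged in both environments, so [g] cannot be basic with [k] derived in isolation.
So /k/ is underlying, and a rule of intervocalic voicing — voiceless stops become voiced between vowels — gives [g].

/k/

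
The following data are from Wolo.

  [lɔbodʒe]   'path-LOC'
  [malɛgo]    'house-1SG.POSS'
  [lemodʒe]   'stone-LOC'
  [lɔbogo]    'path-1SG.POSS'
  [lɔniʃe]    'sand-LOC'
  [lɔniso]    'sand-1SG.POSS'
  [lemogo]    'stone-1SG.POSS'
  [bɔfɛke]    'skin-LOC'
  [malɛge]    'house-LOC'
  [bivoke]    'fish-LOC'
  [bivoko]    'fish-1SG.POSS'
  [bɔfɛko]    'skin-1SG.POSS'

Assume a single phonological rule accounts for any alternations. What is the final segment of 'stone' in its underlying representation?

The stem for 'stone' ends in [g] in [lemogo] but [dʒ] in [lemodʒe].
If /g/ were underlying and a rule turned it into [dʒ] before the LOC suffix, 'house' would also alternate; but it has [g] in both [malɛgo] and [malɛge].
So /dʒ/ is underlying, and a rule of depalatalization — palato-alveolar /dʒ/ and /ʃ/ become [g] and [s] when no front vowel follows — gives [g].

/dʒ/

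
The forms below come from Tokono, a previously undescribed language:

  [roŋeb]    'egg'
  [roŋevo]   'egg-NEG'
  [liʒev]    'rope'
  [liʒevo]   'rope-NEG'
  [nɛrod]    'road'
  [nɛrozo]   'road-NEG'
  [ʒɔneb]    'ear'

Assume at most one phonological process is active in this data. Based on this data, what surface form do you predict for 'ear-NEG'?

[ʒɔnevo]

The stem for 'egg' ends in [b] in [roŋeb] but [v] in [roŋevo].
The stem 'rope' ([liʒev], [liʒevo]) shows [v] unchanged in both environments, so [v] cannot be basic with [b] derived in isolation.
So /b/ is underlying, and a rule of intervocalic spirantization — voiced stops become fricatives between vowels — gives [v].
From [ʒɔneb] the stem 'ear' is /ʒɔneb/; between vowels this yields [ʒɔnevo].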